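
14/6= 2 + 1/3 = 2.33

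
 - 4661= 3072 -7733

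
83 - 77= 6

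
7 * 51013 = 357091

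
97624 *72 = 7028928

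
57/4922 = 57/4922 = 0.01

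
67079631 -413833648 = -346754017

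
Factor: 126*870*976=2^6*3^3 *5^1*7^1* 29^1*61^1 = 106989120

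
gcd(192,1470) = 6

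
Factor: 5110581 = 3^1*7^1*397^1*613^1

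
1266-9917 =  - 8651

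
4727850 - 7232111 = -2504261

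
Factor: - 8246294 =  - 2^1*7^1*589021^1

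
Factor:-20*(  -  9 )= 180 = 2^2*3^2 * 5^1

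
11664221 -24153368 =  - 12489147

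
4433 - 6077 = - 1644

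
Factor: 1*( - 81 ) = -81  =  - 3^4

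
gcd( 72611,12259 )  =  943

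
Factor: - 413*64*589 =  - 15568448 = - 2^6*7^1*19^1*31^1*59^1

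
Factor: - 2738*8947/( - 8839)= 24496886/8839 = 2^1*23^1*37^2*389^1*8839^ ( - 1) 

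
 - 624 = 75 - 699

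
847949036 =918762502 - 70813466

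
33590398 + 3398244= 36988642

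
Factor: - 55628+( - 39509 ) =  - 95137 = - 7^1*13591^1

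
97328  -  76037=21291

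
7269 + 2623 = 9892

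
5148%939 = 453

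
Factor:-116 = - 2^2*29^1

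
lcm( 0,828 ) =0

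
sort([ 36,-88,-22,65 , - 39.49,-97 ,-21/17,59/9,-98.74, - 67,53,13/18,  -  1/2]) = [ -98.74, - 97,-88, - 67, - 39.49, - 22, - 21/17, - 1/2,13/18, 59/9,36, 53,65] 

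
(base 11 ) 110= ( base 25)57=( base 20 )6C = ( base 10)132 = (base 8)204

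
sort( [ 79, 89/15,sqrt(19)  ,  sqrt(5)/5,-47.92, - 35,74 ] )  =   [  -  47.92, - 35,sqrt( 5 ) /5 , sqrt(19 ),89/15  ,  74 , 79]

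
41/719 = 41/719 = 0.06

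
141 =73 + 68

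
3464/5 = 692+4/5 = 692.80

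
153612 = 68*2259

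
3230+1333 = 4563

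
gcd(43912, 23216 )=8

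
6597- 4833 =1764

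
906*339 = 307134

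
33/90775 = 33/90775  =  0.00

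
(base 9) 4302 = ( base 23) 5MA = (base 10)3161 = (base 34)2OX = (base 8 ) 6131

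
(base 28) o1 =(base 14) 361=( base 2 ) 1010100001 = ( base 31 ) LM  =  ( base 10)673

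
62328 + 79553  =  141881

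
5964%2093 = 1778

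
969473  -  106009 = 863464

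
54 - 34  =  20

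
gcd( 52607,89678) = 1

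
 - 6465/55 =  - 1293/11 = - 117.55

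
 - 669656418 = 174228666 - 843885084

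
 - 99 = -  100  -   - 1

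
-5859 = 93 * (  -  63 ) 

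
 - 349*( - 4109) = 1434041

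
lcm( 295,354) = 1770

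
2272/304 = 142/19 = 7.47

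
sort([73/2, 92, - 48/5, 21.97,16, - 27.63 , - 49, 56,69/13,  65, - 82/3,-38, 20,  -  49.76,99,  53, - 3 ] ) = [ - 49.76, - 49, - 38, - 27.63, - 82/3, - 48/5, - 3  ,  69/13, 16 , 20, 21.97, 73/2,53, 56, 65,92, 99]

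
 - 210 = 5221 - 5431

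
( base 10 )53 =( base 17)32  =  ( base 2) 110101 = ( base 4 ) 311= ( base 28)1P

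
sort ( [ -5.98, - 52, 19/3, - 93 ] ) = [ - 93 , - 52, - 5.98, 19/3]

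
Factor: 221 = 13^1 *17^1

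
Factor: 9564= 2^2*3^1 * 797^1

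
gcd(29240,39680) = 40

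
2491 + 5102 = 7593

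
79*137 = 10823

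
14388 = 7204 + 7184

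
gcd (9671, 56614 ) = 1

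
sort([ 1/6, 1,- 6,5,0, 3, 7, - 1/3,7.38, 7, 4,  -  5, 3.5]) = [ -6, -5, - 1/3  ,  0, 1/6, 1, 3, 3.5, 4,5, 7, 7,  7.38 ] 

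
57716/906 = 63 + 319/453 = 63.70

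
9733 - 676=9057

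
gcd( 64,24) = 8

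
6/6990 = 1/1165 = 0.00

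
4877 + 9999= 14876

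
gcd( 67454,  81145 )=1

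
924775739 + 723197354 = 1647973093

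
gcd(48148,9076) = 4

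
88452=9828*9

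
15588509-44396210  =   - 28807701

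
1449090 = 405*3578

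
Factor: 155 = 5^1*31^1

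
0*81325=0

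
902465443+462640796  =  1365106239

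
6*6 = 36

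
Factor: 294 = 2^1*3^1 * 7^2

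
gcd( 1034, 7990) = 94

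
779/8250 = 779/8250 = 0.09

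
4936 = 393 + 4543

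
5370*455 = 2443350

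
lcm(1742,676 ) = 45292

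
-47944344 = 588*( - 81538) 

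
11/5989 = 11/5989 = 0.00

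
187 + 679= 866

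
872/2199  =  872/2199 = 0.40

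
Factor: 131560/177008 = 2^( - 1 )*5^1*11^1*37^(  -  1) = 55/74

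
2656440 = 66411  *40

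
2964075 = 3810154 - 846079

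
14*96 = 1344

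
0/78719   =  0=0.00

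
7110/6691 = 1+419/6691=1.06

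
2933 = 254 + 2679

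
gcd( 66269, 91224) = 7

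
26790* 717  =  19208430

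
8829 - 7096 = 1733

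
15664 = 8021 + 7643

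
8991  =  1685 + 7306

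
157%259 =157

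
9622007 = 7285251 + 2336756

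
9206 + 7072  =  16278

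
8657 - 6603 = 2054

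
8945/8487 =8945/8487 = 1.05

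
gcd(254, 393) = 1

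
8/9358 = 4/4679 = 0.00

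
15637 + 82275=97912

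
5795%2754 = 287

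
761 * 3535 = 2690135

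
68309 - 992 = 67317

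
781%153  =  16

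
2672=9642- 6970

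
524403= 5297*99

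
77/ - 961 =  - 1 + 884/961 = - 0.08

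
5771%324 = 263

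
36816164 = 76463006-39646842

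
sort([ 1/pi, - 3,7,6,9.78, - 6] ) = [ - 6, - 3,1/pi, 6,7,9.78 ]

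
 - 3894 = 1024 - 4918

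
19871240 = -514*( - 38660 )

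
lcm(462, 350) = 11550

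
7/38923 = 7/38923 = 0.00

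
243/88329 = 81/29443 = 0.00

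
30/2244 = 5/374 = 0.01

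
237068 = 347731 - 110663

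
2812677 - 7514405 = - 4701728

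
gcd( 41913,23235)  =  3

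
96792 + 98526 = 195318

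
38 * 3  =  114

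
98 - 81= 17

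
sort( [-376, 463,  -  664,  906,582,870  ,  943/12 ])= [ - 664, - 376,943/12,463 , 582 , 870 , 906]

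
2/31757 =2/31757=0.00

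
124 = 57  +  67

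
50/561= 50/561=0.09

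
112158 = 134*837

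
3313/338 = 9  +  271/338 = 9.80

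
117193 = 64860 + 52333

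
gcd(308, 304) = 4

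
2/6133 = 2/6133 =0.00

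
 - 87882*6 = -527292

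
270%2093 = 270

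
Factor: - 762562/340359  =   - 2^1*3^(-1)*43^1*8867^1*113453^(-1 ) 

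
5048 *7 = 35336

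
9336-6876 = 2460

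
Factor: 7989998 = 2^1 * 41^1 *139^1*701^1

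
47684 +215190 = 262874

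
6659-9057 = - 2398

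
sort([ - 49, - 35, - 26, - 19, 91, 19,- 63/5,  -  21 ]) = [  -  49, - 35, - 26, - 21, - 19, - 63/5,19 , 91] 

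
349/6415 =349/6415= 0.05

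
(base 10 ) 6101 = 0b1011111010101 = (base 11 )4647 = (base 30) 6nb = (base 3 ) 22100222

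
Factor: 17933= 79^1*227^1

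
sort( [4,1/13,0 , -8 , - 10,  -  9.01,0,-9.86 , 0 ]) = [-10, - 9.86,-9.01, -8 , 0,0, 0, 1/13,4]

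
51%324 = 51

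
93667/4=93667/4 = 23416.75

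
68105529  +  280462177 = 348567706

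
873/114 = 7+ 25/38 = 7.66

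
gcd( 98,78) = 2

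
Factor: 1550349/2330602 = 2^( - 1)*3^2*17^1*10133^1*1165301^( - 1)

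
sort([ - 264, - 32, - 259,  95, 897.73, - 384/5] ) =[ - 264, - 259, - 384/5, - 32 , 95,897.73] 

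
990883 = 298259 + 692624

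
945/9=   105 = 105.00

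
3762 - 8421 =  - 4659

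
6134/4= 3067/2 = 1533.50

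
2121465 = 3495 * 607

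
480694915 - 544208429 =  - 63513514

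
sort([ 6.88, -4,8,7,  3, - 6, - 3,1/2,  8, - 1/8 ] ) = [ - 6, - 4,-3, - 1/8,1/2,3,6.88,7,8,8] 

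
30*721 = 21630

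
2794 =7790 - 4996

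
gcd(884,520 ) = 52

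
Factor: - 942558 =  - 2^1*3^1*29^1*5417^1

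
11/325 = 11/325 = 0.03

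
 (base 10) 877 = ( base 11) 728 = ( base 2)1101101101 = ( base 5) 12002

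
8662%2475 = 1237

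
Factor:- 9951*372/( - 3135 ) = 2^2*3^1*5^(  -  1) *11^( - 1)*19^( - 1 )*31^2*107^1 =1233924/1045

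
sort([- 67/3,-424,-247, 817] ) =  [-424, -247,  -  67/3, 817 ] 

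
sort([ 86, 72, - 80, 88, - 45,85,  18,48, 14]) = [ - 80 ,  -  45,14 , 18, 48, 72,85,  86, 88 ] 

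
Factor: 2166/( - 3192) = -2^( - 2)*7^(-1 )  *19^1 = -19/28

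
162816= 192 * 848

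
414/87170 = 9/1895 = 0.00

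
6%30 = 6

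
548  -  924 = -376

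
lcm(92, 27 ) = 2484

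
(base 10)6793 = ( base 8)15211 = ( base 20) GJD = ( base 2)1101010001001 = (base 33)67S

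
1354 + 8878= 10232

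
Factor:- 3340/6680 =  - 2^( - 1) = - 1/2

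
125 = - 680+805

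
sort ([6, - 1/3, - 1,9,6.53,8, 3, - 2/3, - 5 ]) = [-5, - 1, - 2/3, - 1/3, 3,6,6.53,8,9]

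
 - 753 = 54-807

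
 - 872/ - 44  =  19 + 9/11 = 19.82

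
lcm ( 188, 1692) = 1692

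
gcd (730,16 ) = 2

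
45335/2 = 45335/2 = 22667.50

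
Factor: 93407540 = 2^2*5^1*4670377^1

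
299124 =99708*3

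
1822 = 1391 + 431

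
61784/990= 30892/495 = 62.41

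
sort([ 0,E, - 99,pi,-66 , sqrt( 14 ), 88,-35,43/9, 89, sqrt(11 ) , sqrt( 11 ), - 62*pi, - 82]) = [  -  62*pi , - 99,-82, - 66, - 35 , 0 , E, pi,  sqrt ( 11), sqrt(11),  sqrt(14 ),43/9, 88 , 89]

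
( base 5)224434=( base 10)8119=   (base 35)6ly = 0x1FB7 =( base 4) 1332313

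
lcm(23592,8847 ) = 70776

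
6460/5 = 1292 =1292.00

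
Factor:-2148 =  - 2^2*3^1*179^1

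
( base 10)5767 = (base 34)4xl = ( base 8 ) 13207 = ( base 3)21220121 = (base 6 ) 42411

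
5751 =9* 639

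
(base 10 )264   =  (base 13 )174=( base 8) 410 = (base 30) 8o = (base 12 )1A0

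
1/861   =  1/861= 0.00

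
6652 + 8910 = 15562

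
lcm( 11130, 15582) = 77910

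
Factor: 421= 421^1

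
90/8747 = 90/8747 = 0.01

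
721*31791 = 22921311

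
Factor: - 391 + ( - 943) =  - 2^1*23^1* 29^1 = - 1334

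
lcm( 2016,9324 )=74592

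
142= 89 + 53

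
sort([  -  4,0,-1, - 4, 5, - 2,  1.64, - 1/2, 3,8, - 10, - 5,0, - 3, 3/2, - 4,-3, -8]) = [ - 10, - 8, - 5, - 4, - 4, - 4, - 3,-3, - 2, - 1, - 1/2,0,  0, 3/2, 1.64,3, 5,8 ]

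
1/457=1/457 = 0.00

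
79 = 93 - 14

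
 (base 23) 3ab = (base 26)2I8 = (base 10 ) 1828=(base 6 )12244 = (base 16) 724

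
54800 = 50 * 1096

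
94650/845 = 112 + 2/169 = 112.01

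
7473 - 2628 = 4845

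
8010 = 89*90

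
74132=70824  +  3308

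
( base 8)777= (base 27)IP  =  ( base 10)511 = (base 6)2211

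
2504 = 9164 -6660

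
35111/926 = 37  +  849/926 = 37.92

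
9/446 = 9/446 = 0.02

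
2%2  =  0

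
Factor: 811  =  811^1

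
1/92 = 1/92 = 0.01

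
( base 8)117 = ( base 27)2p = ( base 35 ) 29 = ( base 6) 211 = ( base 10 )79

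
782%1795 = 782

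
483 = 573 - 90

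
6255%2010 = 225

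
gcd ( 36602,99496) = 2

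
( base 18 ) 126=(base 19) 105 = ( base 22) GE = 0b101101110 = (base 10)366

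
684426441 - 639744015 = 44682426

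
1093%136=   5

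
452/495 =452/495= 0.91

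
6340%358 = 254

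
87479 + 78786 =166265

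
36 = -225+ 261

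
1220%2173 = 1220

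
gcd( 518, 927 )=1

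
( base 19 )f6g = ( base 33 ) 531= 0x15a9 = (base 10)5545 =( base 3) 21121101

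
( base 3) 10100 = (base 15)60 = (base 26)3C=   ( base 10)90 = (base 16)5A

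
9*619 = 5571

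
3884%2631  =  1253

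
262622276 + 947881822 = 1210504098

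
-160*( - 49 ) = 7840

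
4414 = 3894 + 520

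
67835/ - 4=-67835/4=- 16958.75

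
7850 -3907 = 3943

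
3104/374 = 1552/187=8.30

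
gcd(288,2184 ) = 24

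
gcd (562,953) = 1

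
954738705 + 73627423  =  1028366128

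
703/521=1+182/521 = 1.35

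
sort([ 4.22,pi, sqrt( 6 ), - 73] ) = [ - 73,sqrt(6), pi, 4.22]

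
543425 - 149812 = 393613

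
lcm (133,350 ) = 6650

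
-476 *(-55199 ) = 26274724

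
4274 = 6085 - 1811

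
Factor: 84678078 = 2^1*3^1* 14113013^1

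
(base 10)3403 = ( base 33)344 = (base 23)69m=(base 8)6513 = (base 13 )171A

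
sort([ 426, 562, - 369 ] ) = [ - 369, 426, 562]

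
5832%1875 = 207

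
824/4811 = 824/4811=0.17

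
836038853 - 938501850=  - 102462997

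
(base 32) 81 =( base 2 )100000001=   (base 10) 257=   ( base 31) 89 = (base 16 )101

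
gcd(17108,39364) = 52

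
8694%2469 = 1287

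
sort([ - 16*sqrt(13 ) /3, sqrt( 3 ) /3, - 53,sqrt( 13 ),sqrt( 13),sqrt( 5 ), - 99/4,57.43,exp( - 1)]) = [ - 53, - 99/4, - 16 * sqrt( 13)/3,exp( - 1), sqrt( 3 ) /3,sqrt( 5), sqrt( 13),  sqrt( 13 ) , 57.43] 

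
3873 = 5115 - 1242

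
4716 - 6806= -2090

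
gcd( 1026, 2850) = 114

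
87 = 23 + 64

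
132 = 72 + 60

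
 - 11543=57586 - 69129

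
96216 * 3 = 288648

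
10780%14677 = 10780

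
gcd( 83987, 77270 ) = 1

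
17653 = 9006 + 8647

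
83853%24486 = 10395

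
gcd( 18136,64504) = 8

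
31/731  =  31/731 = 0.04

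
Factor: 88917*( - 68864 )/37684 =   -  2^6*3^1*107^1*269^1 * 277^1*9421^ ( - 1)=-1530795072/9421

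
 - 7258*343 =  - 2489494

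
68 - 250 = -182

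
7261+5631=12892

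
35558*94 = 3342452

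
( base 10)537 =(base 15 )25C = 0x219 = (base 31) ha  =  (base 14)2A5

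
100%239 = 100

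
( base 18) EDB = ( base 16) 12AD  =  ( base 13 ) 223A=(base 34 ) 44L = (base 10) 4781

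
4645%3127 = 1518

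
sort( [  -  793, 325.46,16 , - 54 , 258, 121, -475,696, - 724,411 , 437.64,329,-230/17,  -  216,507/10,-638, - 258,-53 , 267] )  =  [-793, - 724, - 638, - 475,-258, - 216, - 54, - 53, - 230/17,16, 507/10 , 121,258, 267,325.46, 329, 411, 437.64,696 ] 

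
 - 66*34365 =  - 2268090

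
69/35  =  69/35 = 1.97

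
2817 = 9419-6602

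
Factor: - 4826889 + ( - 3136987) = -7963876= - 2^2*1990969^1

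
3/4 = 3/4 = 0.75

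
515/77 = 515/77 = 6.69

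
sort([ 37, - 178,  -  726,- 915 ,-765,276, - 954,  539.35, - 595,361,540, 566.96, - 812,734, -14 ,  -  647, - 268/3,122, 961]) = [ - 954, - 915 ,  -  812, - 765, - 726, - 647,-595 , - 178, - 268/3,- 14,37,  122,276, 361, 539.35,540,566.96,734, 961] 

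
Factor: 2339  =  2339^1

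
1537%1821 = 1537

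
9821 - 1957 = 7864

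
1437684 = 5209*276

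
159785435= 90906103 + 68879332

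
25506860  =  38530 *662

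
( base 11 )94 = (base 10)103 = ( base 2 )1100111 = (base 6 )251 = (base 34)31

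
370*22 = 8140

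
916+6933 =7849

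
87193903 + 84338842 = 171532745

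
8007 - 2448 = 5559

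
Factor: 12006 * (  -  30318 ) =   -  363997908  =  - 2^2 * 3^3 * 23^1 * 29^1*31^1 * 163^1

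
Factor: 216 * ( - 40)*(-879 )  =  2^6*3^4*5^1*293^1= 7594560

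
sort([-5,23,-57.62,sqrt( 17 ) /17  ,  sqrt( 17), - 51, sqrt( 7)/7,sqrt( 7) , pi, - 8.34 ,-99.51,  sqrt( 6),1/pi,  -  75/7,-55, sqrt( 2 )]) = [ - 99.51,-57.62, - 55, - 51 , - 75/7,-8.34, - 5,sqrt(17)/17,  1/pi, sqrt( 7) /7, sqrt(2), sqrt( 6),sqrt( 7 ),pi  ,  sqrt( 17),23]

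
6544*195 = 1276080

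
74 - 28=46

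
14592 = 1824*8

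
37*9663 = 357531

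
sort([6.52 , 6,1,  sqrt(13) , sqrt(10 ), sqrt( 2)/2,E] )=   [sqrt( 2 ) /2, 1, E,sqrt( 10),  sqrt( 13),6,  6.52 ] 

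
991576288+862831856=1854408144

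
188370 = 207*910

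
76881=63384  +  13497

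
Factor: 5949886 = 2^1 * 53^1*  56131^1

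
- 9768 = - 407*24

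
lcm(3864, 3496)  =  73416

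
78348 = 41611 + 36737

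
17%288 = 17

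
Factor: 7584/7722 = 2^4*3^( - 2)*11^ (- 1)*13^(-1)*79^1 = 1264/1287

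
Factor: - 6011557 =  - 17^1*353621^1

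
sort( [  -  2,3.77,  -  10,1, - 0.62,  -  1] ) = [ - 10, - 2, - 1, - 0.62,1,3.77 ]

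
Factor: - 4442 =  - 2^1*2221^1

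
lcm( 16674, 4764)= 33348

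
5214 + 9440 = 14654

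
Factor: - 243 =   -  3^5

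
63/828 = 7/92 =0.08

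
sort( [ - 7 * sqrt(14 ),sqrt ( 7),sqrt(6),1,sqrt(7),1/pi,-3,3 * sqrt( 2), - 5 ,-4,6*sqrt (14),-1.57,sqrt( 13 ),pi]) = [-7 * sqrt( 14), - 5  , - 4, - 3, - 1.57,1/pi,1,sqrt( 6),sqrt(7),sqrt( 7 ), pi,sqrt( 13 ),3 * sqrt(2),6 * sqrt(14 ) ]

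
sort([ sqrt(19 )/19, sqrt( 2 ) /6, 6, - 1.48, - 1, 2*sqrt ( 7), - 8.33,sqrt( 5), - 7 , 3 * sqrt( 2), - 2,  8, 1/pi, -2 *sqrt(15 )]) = [ - 8.33,-2*sqrt( 15 ),  -  7,-2 , - 1.48 , - 1, sqrt( 19 ) /19, sqrt( 2 ) /6, 1/pi, sqrt(5 ), 3*sqrt( 2 ),  2* sqrt(7), 6,8 ]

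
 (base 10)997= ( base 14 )513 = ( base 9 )1327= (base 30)137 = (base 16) 3E5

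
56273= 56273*1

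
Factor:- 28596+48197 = 19601 = 17^1*1153^1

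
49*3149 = 154301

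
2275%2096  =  179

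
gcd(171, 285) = 57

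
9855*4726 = 46574730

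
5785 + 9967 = 15752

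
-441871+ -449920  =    -  891791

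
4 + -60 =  - 56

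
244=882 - 638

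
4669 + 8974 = 13643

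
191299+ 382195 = 573494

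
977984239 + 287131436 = 1265115675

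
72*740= 53280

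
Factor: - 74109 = -3^1*7^1 * 3529^1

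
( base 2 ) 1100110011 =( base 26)15d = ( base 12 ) 583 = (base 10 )819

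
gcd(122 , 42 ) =2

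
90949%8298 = 7969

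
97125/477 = 32375/159 = 203.62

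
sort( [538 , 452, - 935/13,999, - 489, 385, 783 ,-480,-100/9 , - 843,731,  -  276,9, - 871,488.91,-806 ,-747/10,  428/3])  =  [-871,-843,  -  806, - 489,-480,-276, - 747/10, -935/13,-100/9,9, 428/3,385, 452 , 488.91, 538,  731 , 783, 999]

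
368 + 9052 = 9420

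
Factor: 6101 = 6101^1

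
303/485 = 303/485 = 0.62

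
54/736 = 27/368= 0.07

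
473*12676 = 5995748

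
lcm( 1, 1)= 1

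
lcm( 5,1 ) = 5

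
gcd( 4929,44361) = 4929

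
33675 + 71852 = 105527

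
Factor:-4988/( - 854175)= 2^2 *3^(-1)*5^(-2 )*7^( - 1 )*29^1*43^1 * 1627^( - 1 )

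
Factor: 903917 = 7^1*139^1*929^1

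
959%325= 309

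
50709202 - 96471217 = - 45762015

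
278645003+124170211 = 402815214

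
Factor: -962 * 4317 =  - 2^1*3^1 * 13^1  *37^1 * 1439^1= - 4152954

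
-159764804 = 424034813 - 583799617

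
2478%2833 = 2478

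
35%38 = 35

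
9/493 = 9/493  =  0.02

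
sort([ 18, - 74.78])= [ - 74.78,18]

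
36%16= 4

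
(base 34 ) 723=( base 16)1FE3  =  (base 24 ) E43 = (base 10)8163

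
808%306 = 196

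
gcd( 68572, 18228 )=868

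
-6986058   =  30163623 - 37149681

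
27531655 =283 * 97285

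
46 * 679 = 31234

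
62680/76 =15670/19= 824.74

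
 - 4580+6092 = 1512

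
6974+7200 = 14174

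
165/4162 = 165/4162 = 0.04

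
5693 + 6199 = 11892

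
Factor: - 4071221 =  - 7^1*11^1*37^1*1429^1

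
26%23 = 3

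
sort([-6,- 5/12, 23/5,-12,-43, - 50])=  [ - 50 , -43,-12, - 6,-5/12 , 23/5] 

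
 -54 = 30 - 84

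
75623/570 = 132 + 383/570 = 132.67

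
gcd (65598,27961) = 1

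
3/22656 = 1/7552 = 0.00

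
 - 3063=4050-7113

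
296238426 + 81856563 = 378094989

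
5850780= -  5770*( - 1014)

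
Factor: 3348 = 2^2*3^3*31^1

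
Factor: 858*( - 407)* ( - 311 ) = 2^1*3^1*11^2*13^1*37^1 *311^1= 108603066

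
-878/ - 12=439/6 = 73.17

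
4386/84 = 731/14 = 52.21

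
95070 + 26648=121718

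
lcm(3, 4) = 12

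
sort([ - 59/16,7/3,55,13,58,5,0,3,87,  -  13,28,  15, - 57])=[ - 57, - 13, - 59/16,0 , 7/3 , 3,5, 13, 15,28,  55, 58, 87 ]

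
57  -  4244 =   -  4187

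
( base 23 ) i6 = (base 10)420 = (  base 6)1540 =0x1A4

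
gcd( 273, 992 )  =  1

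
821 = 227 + 594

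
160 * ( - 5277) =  - 844320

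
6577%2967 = 643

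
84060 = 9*9340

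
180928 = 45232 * 4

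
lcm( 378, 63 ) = 378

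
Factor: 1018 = 2^1*509^1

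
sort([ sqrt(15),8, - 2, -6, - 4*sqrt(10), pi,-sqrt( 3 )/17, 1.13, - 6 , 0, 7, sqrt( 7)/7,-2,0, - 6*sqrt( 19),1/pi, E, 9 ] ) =[ - 6*sqrt( 19), - 4*sqrt( 10), - 6, - 6, - 2, - 2, - sqrt( 3)/17,0, 0, 1/pi, sqrt( 7 )/7, 1.13, E,pi,sqrt(15 ),7,8,9 ] 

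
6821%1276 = 441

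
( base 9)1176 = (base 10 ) 879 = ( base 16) 36f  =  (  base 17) 30c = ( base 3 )1012120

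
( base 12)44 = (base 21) 2A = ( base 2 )110100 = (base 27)1p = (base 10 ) 52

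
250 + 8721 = 8971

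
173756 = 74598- -99158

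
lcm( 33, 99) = 99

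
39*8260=322140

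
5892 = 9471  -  3579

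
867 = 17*51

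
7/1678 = 7/1678 = 0.00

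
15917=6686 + 9231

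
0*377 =0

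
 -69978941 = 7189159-77168100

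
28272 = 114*248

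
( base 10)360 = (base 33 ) au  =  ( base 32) b8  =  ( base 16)168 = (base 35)aa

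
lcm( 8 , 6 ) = 24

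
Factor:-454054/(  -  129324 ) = 2^( - 1)*3^( - 1)*13^( - 1 )*829^ ( - 1)*227027^1 = 227027/64662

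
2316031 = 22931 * 101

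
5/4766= 5/4766 = 0.00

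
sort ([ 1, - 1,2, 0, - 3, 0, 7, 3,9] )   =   [ - 3, - 1,0, 0, 1 , 2, 3, 7, 9]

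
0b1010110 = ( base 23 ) 3H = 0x56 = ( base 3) 10012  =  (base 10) 86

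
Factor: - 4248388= - 2^2*907^1*1171^1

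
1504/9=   167+1/9 = 167.11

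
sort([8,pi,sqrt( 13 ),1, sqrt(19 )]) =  [ 1,  pi,sqrt( 13),sqrt (19 ),8] 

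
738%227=57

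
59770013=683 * 87511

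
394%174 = 46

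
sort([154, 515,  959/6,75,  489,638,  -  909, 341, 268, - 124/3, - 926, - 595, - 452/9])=[ - 926, - 909, - 595, - 452/9,- 124/3,75, 154, 959/6, 268, 341,  489,515,  638 ] 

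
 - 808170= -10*80817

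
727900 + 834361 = 1562261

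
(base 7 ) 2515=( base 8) 1657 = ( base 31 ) UD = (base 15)42D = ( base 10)943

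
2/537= 2/537  =  0.00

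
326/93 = 326/93= 3.51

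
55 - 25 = 30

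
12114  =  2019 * 6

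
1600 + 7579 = 9179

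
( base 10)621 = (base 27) N0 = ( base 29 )LC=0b1001101101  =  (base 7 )1545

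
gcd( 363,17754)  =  33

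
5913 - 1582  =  4331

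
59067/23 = 59067/23 = 2568.13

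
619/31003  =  619/31003 = 0.02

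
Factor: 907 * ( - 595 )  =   - 539665 =-5^1*7^1*17^1*907^1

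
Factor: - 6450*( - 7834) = 50529300 = 2^2*3^1*5^2*43^1*3917^1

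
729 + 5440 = 6169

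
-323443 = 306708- 630151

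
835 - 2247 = -1412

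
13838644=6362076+7476568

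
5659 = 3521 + 2138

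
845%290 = 265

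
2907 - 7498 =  - 4591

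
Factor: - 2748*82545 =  - 226833660 = - 2^2 * 3^2 *5^1*229^1*5503^1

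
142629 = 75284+67345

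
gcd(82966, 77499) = 1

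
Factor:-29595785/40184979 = -3^ (-1 )*5^1 * 23^( - 1 )*582391^( - 1 )*5919157^1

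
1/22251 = 1/22251 = 0.00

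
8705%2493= 1226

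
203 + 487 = 690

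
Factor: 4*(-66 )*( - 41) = 10824 = 2^3 * 3^1*11^1*41^1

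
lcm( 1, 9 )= 9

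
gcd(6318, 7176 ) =78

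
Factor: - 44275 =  - 5^2*7^1*11^1*23^1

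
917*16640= 15258880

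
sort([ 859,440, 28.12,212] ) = [ 28.12, 212, 440,859]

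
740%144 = 20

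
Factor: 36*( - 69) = - 2484  =  -2^2*3^3*23^1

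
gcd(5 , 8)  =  1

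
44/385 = 4/35 = 0.11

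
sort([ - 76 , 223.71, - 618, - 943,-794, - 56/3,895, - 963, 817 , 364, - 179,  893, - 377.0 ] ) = [ - 963, - 943, - 794, - 618, - 377.0, - 179, - 76, - 56/3,223.71,364, 817,893,895] 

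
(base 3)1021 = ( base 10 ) 34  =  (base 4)202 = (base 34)10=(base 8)42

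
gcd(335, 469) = 67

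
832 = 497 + 335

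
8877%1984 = 941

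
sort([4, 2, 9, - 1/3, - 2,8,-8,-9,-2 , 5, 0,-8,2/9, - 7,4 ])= [ - 9,  -  8,-8,-7,-2, - 2, - 1/3,0,2/9,2, 4,4,5,  8,  9]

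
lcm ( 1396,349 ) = 1396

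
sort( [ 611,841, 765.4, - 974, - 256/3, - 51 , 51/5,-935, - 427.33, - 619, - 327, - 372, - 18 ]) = [ -974, - 935, - 619, - 427.33, - 372, - 327, - 256/3, - 51 , - 18,51/5, 611, 765.4,841 ]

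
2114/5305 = 2114/5305 = 0.40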